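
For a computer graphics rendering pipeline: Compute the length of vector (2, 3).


|u| = sqrt(2^2 + 3^2) = sqrt(13) = 3.6056

3.6056


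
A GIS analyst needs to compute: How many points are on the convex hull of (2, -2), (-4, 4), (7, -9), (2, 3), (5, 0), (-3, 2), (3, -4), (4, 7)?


Convex hull vertices (CCW): (-4, 4), (-3, 2), (7, -9), (4, 7)
Count = 4

4


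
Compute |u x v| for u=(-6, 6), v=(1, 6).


|u x v| = |(-6)*6 - 6*1|
= |(-36) - 6| = 42

42


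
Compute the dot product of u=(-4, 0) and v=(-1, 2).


u . v = u_x*v_x + u_y*v_y = (-4)*(-1) + 0*2
= 4 + 0 = 4

4


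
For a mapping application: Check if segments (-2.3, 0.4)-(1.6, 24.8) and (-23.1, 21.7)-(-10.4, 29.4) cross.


Cross products: d1=-430.67, d2=-150.82, d3=590.59, d4=310.74
d1*d2 < 0 and d3*d4 < 0? no

No, they don't intersect


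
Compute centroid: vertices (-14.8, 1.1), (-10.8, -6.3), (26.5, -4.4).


Centroid = ((x_A+x_B+x_C)/3, (y_A+y_B+y_C)/3)
= (((-14.8)+(-10.8)+26.5)/3, (1.1+(-6.3)+(-4.4))/3)
= (0.3, -3.2)

(0.3, -3.2)


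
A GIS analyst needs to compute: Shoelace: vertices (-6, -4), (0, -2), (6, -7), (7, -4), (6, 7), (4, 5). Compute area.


Shoelace sum: ((-6)*(-2) - 0*(-4)) + (0*(-7) - 6*(-2)) + (6*(-4) - 7*(-7)) + (7*7 - 6*(-4)) + (6*5 - 4*7) + (4*(-4) - (-6)*5)
= 138
Area = |138|/2 = 69

69


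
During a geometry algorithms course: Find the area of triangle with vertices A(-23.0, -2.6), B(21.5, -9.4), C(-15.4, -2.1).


Area = |x_A(y_B-y_C) + x_B(y_C-y_A) + x_C(y_A-y_B)|/2
= |167.9 + 10.75 + (-104.72)|/2
= 73.93/2 = 36.965

36.965


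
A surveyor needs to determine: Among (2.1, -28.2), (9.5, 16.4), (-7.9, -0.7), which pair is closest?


d(P0,P1) = 45.2097, d(P0,P2) = 29.2617, d(P1,P2) = 24.3961
Closest: P1 and P2

Closest pair: (9.5, 16.4) and (-7.9, -0.7), distance = 24.3961


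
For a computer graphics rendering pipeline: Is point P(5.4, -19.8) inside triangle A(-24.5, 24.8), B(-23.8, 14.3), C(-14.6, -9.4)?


Cross products: AB x AP = 282.73, BC x BP = 378.32, CA x CP = -581.04
All same sign? no

No, outside


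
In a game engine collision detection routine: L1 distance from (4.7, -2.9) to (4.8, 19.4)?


|4.7-4.8| + |(-2.9)-19.4| = 0.1 + 22.3 = 22.4

22.4


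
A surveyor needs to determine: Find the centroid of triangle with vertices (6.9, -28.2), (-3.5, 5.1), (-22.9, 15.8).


Centroid = ((x_A+x_B+x_C)/3, (y_A+y_B+y_C)/3)
= ((6.9+(-3.5)+(-22.9))/3, ((-28.2)+5.1+15.8)/3)
= (-6.5, -2.4333)

(-6.5, -2.4333)


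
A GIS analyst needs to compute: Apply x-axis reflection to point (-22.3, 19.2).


Reflection over x-axis: (x,y) -> (x,-y)
(-22.3, 19.2) -> (-22.3, -19.2)

(-22.3, -19.2)


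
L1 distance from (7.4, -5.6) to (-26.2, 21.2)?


|7.4-(-26.2)| + |(-5.6)-21.2| = 33.6 + 26.8 = 60.4

60.4


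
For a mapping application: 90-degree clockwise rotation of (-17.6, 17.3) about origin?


90° CW: (x,y) -> (y, -x)
(-17.6,17.3) -> (17.3, 17.6)

(17.3, 17.6)


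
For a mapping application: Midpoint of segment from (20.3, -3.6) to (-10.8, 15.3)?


M = ((20.3+(-10.8))/2, ((-3.6)+15.3)/2)
= (4.75, 5.85)

(4.75, 5.85)


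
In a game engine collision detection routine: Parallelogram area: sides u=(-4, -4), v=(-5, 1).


|u x v| = |(-4)*1 - (-4)*(-5)|
= |(-4) - 20| = 24

24


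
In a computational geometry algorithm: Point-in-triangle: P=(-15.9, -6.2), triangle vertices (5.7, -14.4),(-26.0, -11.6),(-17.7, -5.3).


Cross products: AB x AP = -199.46, BC x BP = -18.81, CA x CP = -4.68
All same sign? yes

Yes, inside


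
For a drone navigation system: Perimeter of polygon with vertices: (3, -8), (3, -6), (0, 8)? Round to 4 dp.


Sides: (3, -8)->(3, -6): sqrt(4) = 2, (3, -6)->(0, 8): sqrt(205) = 14.317821, (0, 8)->(3, -8): sqrt(265) = 16.278821
Sum = 32.596642
Perimeter = 32.5966

32.5966


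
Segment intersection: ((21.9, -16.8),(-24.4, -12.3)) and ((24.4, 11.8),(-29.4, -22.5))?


Cross products: d1=1452.93, d2=-377.26, d3=-1335.43, d4=494.76
d1*d2 < 0 and d3*d4 < 0? yes

Yes, they intersect


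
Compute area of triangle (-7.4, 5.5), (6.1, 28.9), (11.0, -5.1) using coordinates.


Area = |x_A(y_B-y_C) + x_B(y_C-y_A) + x_C(y_A-y_B)|/2
= |(-251.6) + (-64.66) + (-257.4)|/2
= 573.66/2 = 286.83

286.83


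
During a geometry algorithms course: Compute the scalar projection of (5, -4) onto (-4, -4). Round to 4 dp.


u.v = -4, |v| = sqrt(32) = 5.6569
Scalar projection = u.v / |v| = -4 / sqrt(32) = -0.7071

-0.7071


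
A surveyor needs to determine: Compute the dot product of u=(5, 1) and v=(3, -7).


u . v = u_x*v_x + u_y*v_y = 5*3 + 1*(-7)
= 15 + (-7) = 8

8


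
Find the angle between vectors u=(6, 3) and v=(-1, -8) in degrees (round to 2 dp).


u.v = -30, |u| = sqrt(45) = 6.7082, |v| = sqrt(65) = 8.0623
cos(theta) = u.v/(|u||v|) = -30/sqrt(2925) = -0.5547
theta = acos(-0.5547) = 123.69 degrees

123.69 degrees


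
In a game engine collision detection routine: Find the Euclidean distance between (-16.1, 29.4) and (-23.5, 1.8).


dx=-7.4, dy=-27.6
d^2 = (-7.4)^2 + (-27.6)^2 = 816.52
d = sqrt(816.52) = 28.5748

28.5748


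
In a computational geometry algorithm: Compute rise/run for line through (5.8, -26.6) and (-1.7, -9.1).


slope = (y2-y1)/(x2-x1) = ((-9.1)-(-26.6))/((-1.7)-5.8) = 17.5/(-7.5) = -2.3333

-2.3333


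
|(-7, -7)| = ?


|u| = sqrt((-7)^2 + (-7)^2) = sqrt(98) = 9.8995

9.8995


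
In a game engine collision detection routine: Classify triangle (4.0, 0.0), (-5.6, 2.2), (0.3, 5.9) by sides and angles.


Side lengths squared: AB^2=97, BC^2=48.5, CA^2=48.5
Sorted: [48.5, 48.5, 97]
By sides: Isosceles, By angles: Right

Isosceles, Right


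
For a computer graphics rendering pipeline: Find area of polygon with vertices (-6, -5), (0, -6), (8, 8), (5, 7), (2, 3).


Shoelace sum: ((-6)*(-6) - 0*(-5)) + (0*8 - 8*(-6)) + (8*7 - 5*8) + (5*3 - 2*7) + (2*(-5) - (-6)*3)
= 109
Area = |109|/2 = 54.5

54.5


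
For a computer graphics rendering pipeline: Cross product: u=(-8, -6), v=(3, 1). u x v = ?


u x v = u_x*v_y - u_y*v_x = (-8)*1 - (-6)*3
= (-8) - (-18) = 10

10


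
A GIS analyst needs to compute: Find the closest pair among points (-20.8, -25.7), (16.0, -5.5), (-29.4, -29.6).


d(P0,P1) = 41.9795, d(P0,P2) = 9.443, d(P1,P2) = 51.4001
Closest: P0 and P2

Closest pair: (-20.8, -25.7) and (-29.4, -29.6), distance = 9.443


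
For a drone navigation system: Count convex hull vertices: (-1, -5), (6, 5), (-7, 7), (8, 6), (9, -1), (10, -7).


Convex hull vertices (CCW): (-7, 7), (-1, -5), (10, -7), (8, 6)
Count = 4

4


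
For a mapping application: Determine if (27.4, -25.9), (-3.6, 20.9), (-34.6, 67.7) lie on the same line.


Cross product: ((-3.6)-27.4)*(67.7-(-25.9)) - (20.9-(-25.9))*((-34.6)-27.4)
= 0

Yes, collinear


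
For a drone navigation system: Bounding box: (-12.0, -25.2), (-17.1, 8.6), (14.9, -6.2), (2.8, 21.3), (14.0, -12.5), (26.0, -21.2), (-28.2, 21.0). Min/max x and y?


x range: [-28.2, 26]
y range: [-25.2, 21.3]
Bounding box: (-28.2,-25.2) to (26,21.3)

(-28.2,-25.2) to (26,21.3)


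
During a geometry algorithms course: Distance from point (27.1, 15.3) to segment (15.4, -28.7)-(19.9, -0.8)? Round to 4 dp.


Project P onto AB: t = 1 (clamped to [0,1])
Closest point on segment: (19.9, -0.8)
Distance: 17.6366

17.6366


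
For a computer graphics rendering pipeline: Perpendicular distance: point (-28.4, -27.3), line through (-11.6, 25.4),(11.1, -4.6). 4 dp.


|cross product| = 1700.29
|line direction| = sqrt(1415.29) = 37.6203
Distance = 1700.29/sqrt(1415.29) = 45.196

45.196


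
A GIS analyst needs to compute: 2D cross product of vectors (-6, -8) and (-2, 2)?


u x v = u_x*v_y - u_y*v_x = (-6)*2 - (-8)*(-2)
= (-12) - 16 = -28

-28


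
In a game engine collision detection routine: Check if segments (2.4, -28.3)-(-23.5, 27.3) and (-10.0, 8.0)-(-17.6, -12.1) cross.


Cross products: d1=525.12, d2=-418.03, d3=-250.73, d4=692.42
d1*d2 < 0 and d3*d4 < 0? yes

Yes, they intersect


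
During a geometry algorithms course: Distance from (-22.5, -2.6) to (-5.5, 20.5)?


dx=17, dy=23.1
d^2 = 17^2 + 23.1^2 = 822.61
d = sqrt(822.61) = 28.6812

28.6812


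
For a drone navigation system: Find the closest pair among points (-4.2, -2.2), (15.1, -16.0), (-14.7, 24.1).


d(P0,P1) = 23.7261, d(P0,P2) = 28.3185, d(P1,P2) = 49.9605
Closest: P0 and P1

Closest pair: (-4.2, -2.2) and (15.1, -16.0), distance = 23.7261


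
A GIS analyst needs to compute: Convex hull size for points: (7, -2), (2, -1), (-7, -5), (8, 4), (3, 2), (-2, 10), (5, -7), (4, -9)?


Convex hull vertices (CCW): (-7, -5), (4, -9), (5, -7), (7, -2), (8, 4), (-2, 10)
Count = 6

6


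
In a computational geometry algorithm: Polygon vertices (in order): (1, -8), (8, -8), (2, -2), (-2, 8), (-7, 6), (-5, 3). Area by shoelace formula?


Shoelace sum: (1*(-8) - 8*(-8)) + (8*(-2) - 2*(-8)) + (2*8 - (-2)*(-2)) + ((-2)*6 - (-7)*8) + ((-7)*3 - (-5)*6) + ((-5)*(-8) - 1*3)
= 158
Area = |158|/2 = 79

79


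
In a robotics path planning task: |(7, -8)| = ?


|u| = sqrt(7^2 + (-8)^2) = sqrt(113) = 10.6301

10.6301


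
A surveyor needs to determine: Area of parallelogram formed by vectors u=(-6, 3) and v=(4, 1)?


|u x v| = |(-6)*1 - 3*4|
= |(-6) - 12| = 18

18


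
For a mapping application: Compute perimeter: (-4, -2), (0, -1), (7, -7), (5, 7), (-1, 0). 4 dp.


Sides: (-4, -2)->(0, -1): sqrt(17) = 4.123106, (0, -1)->(7, -7): sqrt(85) = 9.219544, (7, -7)->(5, 7): sqrt(200) = 14.142136, (5, 7)->(-1, 0): sqrt(85) = 9.219544, (-1, 0)->(-4, -2): sqrt(13) = 3.605551
Sum = 40.309881
Perimeter = 40.3099

40.3099


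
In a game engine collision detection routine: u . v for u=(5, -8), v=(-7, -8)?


u . v = u_x*v_x + u_y*v_y = 5*(-7) + (-8)*(-8)
= (-35) + 64 = 29

29


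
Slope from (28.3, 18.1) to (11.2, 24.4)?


slope = (y2-y1)/(x2-x1) = (24.4-18.1)/(11.2-28.3) = 6.3/(-17.1) = -0.3684

-0.3684


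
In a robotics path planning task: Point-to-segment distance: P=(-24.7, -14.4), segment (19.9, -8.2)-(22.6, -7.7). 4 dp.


Project P onto AB: t = 0 (clamped to [0,1])
Closest point on segment: (19.9, -8.2)
Distance: 45.0289

45.0289


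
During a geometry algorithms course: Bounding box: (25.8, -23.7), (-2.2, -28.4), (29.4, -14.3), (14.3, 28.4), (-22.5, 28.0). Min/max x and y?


x range: [-22.5, 29.4]
y range: [-28.4, 28.4]
Bounding box: (-22.5,-28.4) to (29.4,28.4)

(-22.5,-28.4) to (29.4,28.4)


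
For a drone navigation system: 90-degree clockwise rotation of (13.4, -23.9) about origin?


90° CW: (x,y) -> (y, -x)
(13.4,-23.9) -> (-23.9, -13.4)

(-23.9, -13.4)


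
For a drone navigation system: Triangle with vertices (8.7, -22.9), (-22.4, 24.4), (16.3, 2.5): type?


Side lengths squared: AB^2=3204.5, BC^2=1977.3, CA^2=702.92
Sorted: [702.92, 1977.3, 3204.5]
By sides: Scalene, By angles: Obtuse

Scalene, Obtuse


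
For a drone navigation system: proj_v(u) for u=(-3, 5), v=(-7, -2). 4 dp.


u.v = 11, |v| = sqrt(53) = 7.2801
Scalar projection = u.v / |v| = 11 / sqrt(53) = 1.511

1.511


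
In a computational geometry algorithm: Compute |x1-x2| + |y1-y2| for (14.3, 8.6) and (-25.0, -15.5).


|14.3-(-25)| + |8.6-(-15.5)| = 39.3 + 24.1 = 63.4

63.4


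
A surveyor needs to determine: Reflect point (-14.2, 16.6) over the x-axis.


Reflection over x-axis: (x,y) -> (x,-y)
(-14.2, 16.6) -> (-14.2, -16.6)

(-14.2, -16.6)


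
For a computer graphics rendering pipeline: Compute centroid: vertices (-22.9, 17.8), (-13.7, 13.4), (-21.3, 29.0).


Centroid = ((x_A+x_B+x_C)/3, (y_A+y_B+y_C)/3)
= (((-22.9)+(-13.7)+(-21.3))/3, (17.8+13.4+29)/3)
= (-19.3, 20.0667)

(-19.3, 20.0667)


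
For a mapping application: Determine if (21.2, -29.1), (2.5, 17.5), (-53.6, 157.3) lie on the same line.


Cross product: (2.5-21.2)*(157.3-(-29.1)) - (17.5-(-29.1))*((-53.6)-21.2)
= 0

Yes, collinear


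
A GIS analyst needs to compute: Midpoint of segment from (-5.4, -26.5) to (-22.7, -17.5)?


M = (((-5.4)+(-22.7))/2, ((-26.5)+(-17.5))/2)
= (-14.05, -22)

(-14.05, -22)


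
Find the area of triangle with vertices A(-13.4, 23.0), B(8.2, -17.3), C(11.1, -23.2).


Area = |x_A(y_B-y_C) + x_B(y_C-y_A) + x_C(y_A-y_B)|/2
= |(-79.06) + (-378.84) + 447.33|/2
= 10.57/2 = 5.285

5.285


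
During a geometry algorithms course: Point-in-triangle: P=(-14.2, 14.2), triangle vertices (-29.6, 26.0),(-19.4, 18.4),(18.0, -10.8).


Cross products: AB x AP = -3.32, BC x BP = -5.24, CA x CP = -5.04
All same sign? yes

Yes, inside


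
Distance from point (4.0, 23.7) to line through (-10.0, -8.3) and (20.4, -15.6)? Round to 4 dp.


|cross product| = 1075
|line direction| = sqrt(977.45) = 31.2642
Distance = 1075/sqrt(977.45) = 34.3844

34.3844


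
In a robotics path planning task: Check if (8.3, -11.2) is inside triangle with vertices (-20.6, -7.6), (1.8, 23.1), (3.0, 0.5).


Cross products: AB x AP = -967.87, BC x BP = 105.74, CA x CP = 319.05
All same sign? no

No, outside


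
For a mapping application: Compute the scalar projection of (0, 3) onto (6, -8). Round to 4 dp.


u.v = -24, |v| = sqrt(100) = 10
Scalar projection = u.v / |v| = -24 / sqrt(100) = -2.4

-2.4


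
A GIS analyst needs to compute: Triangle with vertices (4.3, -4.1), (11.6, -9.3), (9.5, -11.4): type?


Side lengths squared: AB^2=80.33, BC^2=8.82, CA^2=80.33
Sorted: [8.82, 80.33, 80.33]
By sides: Isosceles, By angles: Acute

Isosceles, Acute


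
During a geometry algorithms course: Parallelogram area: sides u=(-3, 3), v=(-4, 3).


|u x v| = |(-3)*3 - 3*(-4)|
= |(-9) - (-12)| = 3

3


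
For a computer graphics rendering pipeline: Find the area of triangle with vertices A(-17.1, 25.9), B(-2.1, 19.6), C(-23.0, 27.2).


Area = |x_A(y_B-y_C) + x_B(y_C-y_A) + x_C(y_A-y_B)|/2
= |129.96 + (-2.73) + (-144.9)|/2
= 17.67/2 = 8.835

8.835


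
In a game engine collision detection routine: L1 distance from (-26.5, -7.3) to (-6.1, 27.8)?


|(-26.5)-(-6.1)| + |(-7.3)-27.8| = 20.4 + 35.1 = 55.5

55.5


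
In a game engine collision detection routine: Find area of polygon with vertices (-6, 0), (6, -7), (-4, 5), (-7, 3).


Shoelace sum: ((-6)*(-7) - 6*0) + (6*5 - (-4)*(-7)) + ((-4)*3 - (-7)*5) + ((-7)*0 - (-6)*3)
= 85
Area = |85|/2 = 42.5

42.5


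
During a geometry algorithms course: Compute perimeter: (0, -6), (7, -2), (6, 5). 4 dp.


Sides: (0, -6)->(7, -2): sqrt(65) = 8.062258, (7, -2)->(6, 5): sqrt(50) = 7.071068, (6, 5)->(0, -6): sqrt(157) = 12.529964
Sum = 27.66329
Perimeter = 27.6633

27.6633


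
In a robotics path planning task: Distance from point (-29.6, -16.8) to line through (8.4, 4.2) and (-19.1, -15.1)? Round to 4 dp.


|cross product| = 155.9
|line direction| = sqrt(1128.74) = 33.5967
Distance = 155.9/sqrt(1128.74) = 4.6403

4.6403


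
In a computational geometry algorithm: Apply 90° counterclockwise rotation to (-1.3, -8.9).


90° CCW: (x,y) -> (-y, x)
(-1.3,-8.9) -> (8.9, -1.3)

(8.9, -1.3)


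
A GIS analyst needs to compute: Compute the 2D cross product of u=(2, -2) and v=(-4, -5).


u x v = u_x*v_y - u_y*v_x = 2*(-5) - (-2)*(-4)
= (-10) - 8 = -18

-18


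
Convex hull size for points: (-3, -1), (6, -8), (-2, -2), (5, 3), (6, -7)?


Convex hull vertices (CCW): (-3, -1), (-2, -2), (6, -8), (6, -7), (5, 3)
Count = 5

5


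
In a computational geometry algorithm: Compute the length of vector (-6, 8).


|u| = sqrt((-6)^2 + 8^2) = sqrt(100) = 10

10


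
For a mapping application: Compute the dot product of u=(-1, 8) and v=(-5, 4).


u . v = u_x*v_x + u_y*v_y = (-1)*(-5) + 8*4
= 5 + 32 = 37

37


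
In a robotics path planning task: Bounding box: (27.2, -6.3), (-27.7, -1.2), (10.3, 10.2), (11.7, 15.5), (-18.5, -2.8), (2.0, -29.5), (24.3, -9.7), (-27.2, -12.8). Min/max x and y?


x range: [-27.7, 27.2]
y range: [-29.5, 15.5]
Bounding box: (-27.7,-29.5) to (27.2,15.5)

(-27.7,-29.5) to (27.2,15.5)


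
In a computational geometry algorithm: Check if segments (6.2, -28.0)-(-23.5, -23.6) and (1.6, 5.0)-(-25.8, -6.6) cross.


Cross products: d1=957.56, d2=492.48, d3=-959.86, d4=-494.78
d1*d2 < 0 and d3*d4 < 0? no

No, they don't intersect


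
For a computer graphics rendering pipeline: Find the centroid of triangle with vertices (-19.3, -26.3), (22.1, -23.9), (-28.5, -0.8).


Centroid = ((x_A+x_B+x_C)/3, (y_A+y_B+y_C)/3)
= (((-19.3)+22.1+(-28.5))/3, ((-26.3)+(-23.9)+(-0.8))/3)
= (-8.5667, -17)

(-8.5667, -17)


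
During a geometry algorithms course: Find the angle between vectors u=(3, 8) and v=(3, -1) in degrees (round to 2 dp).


u.v = 1, |u| = sqrt(73) = 8.544, |v| = sqrt(10) = 3.1623
cos(theta) = u.v/(|u||v|) = 1/sqrt(730) = 0.037012
theta = acos(0.037012) = 87.88 degrees

87.88 degrees


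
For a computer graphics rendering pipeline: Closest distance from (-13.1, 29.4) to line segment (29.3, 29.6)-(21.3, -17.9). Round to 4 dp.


Project P onto AB: t = 0.1503 (clamped to [0,1])
Closest point on segment: (28.0977, 22.4614)
Distance: 41.7779

41.7779


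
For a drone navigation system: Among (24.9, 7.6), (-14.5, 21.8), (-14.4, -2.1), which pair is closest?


d(P0,P1) = 41.8808, d(P0,P2) = 40.4794, d(P1,P2) = 23.9002
Closest: P1 and P2

Closest pair: (-14.5, 21.8) and (-14.4, -2.1), distance = 23.9002


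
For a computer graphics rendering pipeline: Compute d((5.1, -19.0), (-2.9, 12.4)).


dx=-8, dy=31.4
d^2 = (-8)^2 + 31.4^2 = 1049.96
d = sqrt(1049.96) = 32.4031

32.4031


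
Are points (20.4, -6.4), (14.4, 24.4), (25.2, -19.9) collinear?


Cross product: (14.4-20.4)*((-19.9)-(-6.4)) - (24.4-(-6.4))*(25.2-20.4)
= -66.84

No, not collinear


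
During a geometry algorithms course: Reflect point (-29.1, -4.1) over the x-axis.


Reflection over x-axis: (x,y) -> (x,-y)
(-29.1, -4.1) -> (-29.1, 4.1)

(-29.1, 4.1)


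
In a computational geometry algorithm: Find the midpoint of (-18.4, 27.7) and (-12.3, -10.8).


M = (((-18.4)+(-12.3))/2, (27.7+(-10.8))/2)
= (-15.35, 8.45)

(-15.35, 8.45)


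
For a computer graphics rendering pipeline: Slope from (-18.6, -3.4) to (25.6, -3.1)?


slope = (y2-y1)/(x2-x1) = ((-3.1)-(-3.4))/(25.6-(-18.6)) = 0.3/44.2 = 0.0068

0.0068


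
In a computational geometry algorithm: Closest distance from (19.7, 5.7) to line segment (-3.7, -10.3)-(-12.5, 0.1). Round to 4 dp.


Project P onto AB: t = 0 (clamped to [0,1])
Closest point on segment: (-3.7, -10.3)
Distance: 28.3471

28.3471


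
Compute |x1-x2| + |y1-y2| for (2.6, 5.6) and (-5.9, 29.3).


|2.6-(-5.9)| + |5.6-29.3| = 8.5 + 23.7 = 32.2

32.2


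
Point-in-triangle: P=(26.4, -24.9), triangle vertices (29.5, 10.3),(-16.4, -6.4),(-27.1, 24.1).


Cross products: AB x AP = 1563.91, BC x BP = -1107.45, CA x CP = -2035.1
All same sign? no

No, outside


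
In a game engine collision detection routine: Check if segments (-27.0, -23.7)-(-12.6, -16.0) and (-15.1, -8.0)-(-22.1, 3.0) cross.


Cross products: d1=240.8, d2=28.5, d3=134.45, d4=346.75
d1*d2 < 0 and d3*d4 < 0? no

No, they don't intersect


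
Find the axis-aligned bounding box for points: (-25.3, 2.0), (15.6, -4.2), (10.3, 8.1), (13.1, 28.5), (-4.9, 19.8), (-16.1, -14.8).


x range: [-25.3, 15.6]
y range: [-14.8, 28.5]
Bounding box: (-25.3,-14.8) to (15.6,28.5)

(-25.3,-14.8) to (15.6,28.5)


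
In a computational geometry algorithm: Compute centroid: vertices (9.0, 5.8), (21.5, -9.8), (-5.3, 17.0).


Centroid = ((x_A+x_B+x_C)/3, (y_A+y_B+y_C)/3)
= ((9+21.5+(-5.3))/3, (5.8+(-9.8)+17)/3)
= (8.4, 4.3333)

(8.4, 4.3333)


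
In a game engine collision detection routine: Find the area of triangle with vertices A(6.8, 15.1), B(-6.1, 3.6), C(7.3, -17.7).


Area = |x_A(y_B-y_C) + x_B(y_C-y_A) + x_C(y_A-y_B)|/2
= |144.84 + 200.08 + 83.95|/2
= 428.87/2 = 214.435

214.435


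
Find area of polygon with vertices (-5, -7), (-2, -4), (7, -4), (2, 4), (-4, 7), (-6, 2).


Shoelace sum: ((-5)*(-4) - (-2)*(-7)) + ((-2)*(-4) - 7*(-4)) + (7*4 - 2*(-4)) + (2*7 - (-4)*4) + ((-4)*2 - (-6)*7) + ((-6)*(-7) - (-5)*2)
= 194
Area = |194|/2 = 97

97


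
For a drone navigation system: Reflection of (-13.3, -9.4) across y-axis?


Reflection over y-axis: (x,y) -> (-x,y)
(-13.3, -9.4) -> (13.3, -9.4)

(13.3, -9.4)


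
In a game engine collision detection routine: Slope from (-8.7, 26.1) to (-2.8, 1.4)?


slope = (y2-y1)/(x2-x1) = (1.4-26.1)/((-2.8)-(-8.7)) = (-24.7)/5.9 = -4.1864

-4.1864


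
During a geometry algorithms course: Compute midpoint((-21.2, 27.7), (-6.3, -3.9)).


M = (((-21.2)+(-6.3))/2, (27.7+(-3.9))/2)
= (-13.75, 11.9)

(-13.75, 11.9)


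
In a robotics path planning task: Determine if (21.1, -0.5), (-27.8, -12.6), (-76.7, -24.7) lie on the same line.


Cross product: ((-27.8)-21.1)*((-24.7)-(-0.5)) - ((-12.6)-(-0.5))*((-76.7)-21.1)
= 0

Yes, collinear


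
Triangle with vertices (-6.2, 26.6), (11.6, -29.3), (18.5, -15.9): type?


Side lengths squared: AB^2=3441.65, BC^2=227.17, CA^2=2416.34
Sorted: [227.17, 2416.34, 3441.65]
By sides: Scalene, By angles: Obtuse

Scalene, Obtuse


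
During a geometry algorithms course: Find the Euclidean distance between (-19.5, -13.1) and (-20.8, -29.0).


dx=-1.3, dy=-15.9
d^2 = (-1.3)^2 + (-15.9)^2 = 254.5
d = sqrt(254.5) = 15.9531

15.9531


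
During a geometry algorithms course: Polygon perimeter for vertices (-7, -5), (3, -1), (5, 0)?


Sides: (-7, -5)->(3, -1): sqrt(116) = 10.77033, (3, -1)->(5, 0): sqrt(5) = 2.236068, (5, 0)->(-7, -5): sqrt(169) = 13
Sum = 26.006398
Perimeter = 26.0064

26.0064


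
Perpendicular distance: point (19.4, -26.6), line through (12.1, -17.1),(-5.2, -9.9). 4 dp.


|cross product| = 111.79
|line direction| = sqrt(351.13) = 18.7385
Distance = 111.79/sqrt(351.13) = 5.9658

5.9658


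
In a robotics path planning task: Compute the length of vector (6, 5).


|u| = sqrt(6^2 + 5^2) = sqrt(61) = 7.8102

7.8102


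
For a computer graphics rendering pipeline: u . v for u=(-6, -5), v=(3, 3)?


u . v = u_x*v_x + u_y*v_y = (-6)*3 + (-5)*3
= (-18) + (-15) = -33

-33


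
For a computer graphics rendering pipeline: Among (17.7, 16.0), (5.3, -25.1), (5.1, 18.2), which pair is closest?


d(P0,P1) = 42.9298, d(P0,P2) = 12.7906, d(P1,P2) = 43.3005
Closest: P0 and P2

Closest pair: (17.7, 16.0) and (5.1, 18.2), distance = 12.7906


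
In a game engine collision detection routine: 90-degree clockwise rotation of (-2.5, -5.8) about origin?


90° CW: (x,y) -> (y, -x)
(-2.5,-5.8) -> (-5.8, 2.5)

(-5.8, 2.5)


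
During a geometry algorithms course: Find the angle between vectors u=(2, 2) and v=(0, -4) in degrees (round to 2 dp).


u.v = -8, |u| = sqrt(8) = 2.8284, |v| = sqrt(16) = 4
cos(theta) = u.v/(|u||v|) = -8/sqrt(128) = -0.707107
theta = acos(-0.707107) = 135 degrees

135 degrees


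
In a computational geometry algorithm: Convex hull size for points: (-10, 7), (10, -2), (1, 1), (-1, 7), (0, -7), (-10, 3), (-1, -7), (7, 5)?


Convex hull vertices (CCW): (-10, 3), (-1, -7), (0, -7), (10, -2), (7, 5), (-1, 7), (-10, 7)
Count = 7

7


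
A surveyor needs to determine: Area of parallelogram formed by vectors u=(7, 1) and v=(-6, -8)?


|u x v| = |7*(-8) - 1*(-6)|
= |(-56) - (-6)| = 50

50


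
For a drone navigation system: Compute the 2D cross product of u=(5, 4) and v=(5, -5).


u x v = u_x*v_y - u_y*v_x = 5*(-5) - 4*5
= (-25) - 20 = -45

-45


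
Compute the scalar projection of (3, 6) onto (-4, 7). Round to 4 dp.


u.v = 30, |v| = sqrt(65) = 8.0623
Scalar projection = u.v / |v| = 30 / sqrt(65) = 3.721

3.721


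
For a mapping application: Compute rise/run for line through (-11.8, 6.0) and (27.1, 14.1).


slope = (y2-y1)/(x2-x1) = (14.1-6)/(27.1-(-11.8)) = 8.1/38.9 = 0.2082

0.2082


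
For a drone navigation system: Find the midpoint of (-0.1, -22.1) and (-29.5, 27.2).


M = (((-0.1)+(-29.5))/2, ((-22.1)+27.2)/2)
= (-14.8, 2.55)

(-14.8, 2.55)


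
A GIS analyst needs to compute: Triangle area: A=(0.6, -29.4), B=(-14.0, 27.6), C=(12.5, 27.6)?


Area = |x_A(y_B-y_C) + x_B(y_C-y_A) + x_C(y_A-y_B)|/2
= |0 + (-798) + (-712.5)|/2
= 1510.5/2 = 755.25

755.25


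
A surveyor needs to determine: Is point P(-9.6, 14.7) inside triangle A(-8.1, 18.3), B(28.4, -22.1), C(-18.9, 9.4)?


Cross products: AB x AP = -192, BC x BP = -543.64, CA x CP = -25.53
All same sign? yes

Yes, inside


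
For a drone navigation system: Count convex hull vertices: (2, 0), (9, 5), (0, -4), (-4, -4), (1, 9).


Convex hull vertices (CCW): (-4, -4), (0, -4), (9, 5), (1, 9)
Count = 4

4


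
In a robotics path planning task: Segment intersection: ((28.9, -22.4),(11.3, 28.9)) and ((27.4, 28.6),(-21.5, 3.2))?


Cross products: d1=2532, d2=-423.61, d3=-820.65, d4=2134.96
d1*d2 < 0 and d3*d4 < 0? yes

Yes, they intersect


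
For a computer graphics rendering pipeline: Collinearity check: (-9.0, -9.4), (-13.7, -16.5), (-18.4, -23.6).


Cross product: ((-13.7)-(-9))*((-23.6)-(-9.4)) - ((-16.5)-(-9.4))*((-18.4)-(-9))
= 0

Yes, collinear


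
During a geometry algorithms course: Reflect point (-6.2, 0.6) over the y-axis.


Reflection over y-axis: (x,y) -> (-x,y)
(-6.2, 0.6) -> (6.2, 0.6)

(6.2, 0.6)


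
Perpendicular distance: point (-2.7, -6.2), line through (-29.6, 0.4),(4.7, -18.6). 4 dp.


|cross product| = 284.72
|line direction| = sqrt(1537.49) = 39.2108
Distance = 284.72/sqrt(1537.49) = 7.2613

7.2613


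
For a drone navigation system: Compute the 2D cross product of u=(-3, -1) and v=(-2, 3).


u x v = u_x*v_y - u_y*v_x = (-3)*3 - (-1)*(-2)
= (-9) - 2 = -11

-11


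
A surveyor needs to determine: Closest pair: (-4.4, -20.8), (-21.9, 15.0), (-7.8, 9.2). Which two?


d(P0,P1) = 39.8483, d(P0,P2) = 30.1921, d(P1,P2) = 15.2463
Closest: P1 and P2

Closest pair: (-21.9, 15.0) and (-7.8, 9.2), distance = 15.2463


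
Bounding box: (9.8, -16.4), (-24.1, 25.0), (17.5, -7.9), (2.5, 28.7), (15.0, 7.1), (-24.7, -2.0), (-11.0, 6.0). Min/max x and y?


x range: [-24.7, 17.5]
y range: [-16.4, 28.7]
Bounding box: (-24.7,-16.4) to (17.5,28.7)

(-24.7,-16.4) to (17.5,28.7)


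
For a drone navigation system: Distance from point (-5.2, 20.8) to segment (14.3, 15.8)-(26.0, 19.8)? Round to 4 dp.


Project P onto AB: t = 0 (clamped to [0,1])
Closest point on segment: (14.3, 15.8)
Distance: 20.1308

20.1308


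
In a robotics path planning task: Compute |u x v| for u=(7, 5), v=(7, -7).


|u x v| = |7*(-7) - 5*7|
= |(-49) - 35| = 84

84


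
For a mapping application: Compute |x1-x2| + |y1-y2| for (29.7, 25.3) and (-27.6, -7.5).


|29.7-(-27.6)| + |25.3-(-7.5)| = 57.3 + 32.8 = 90.1

90.1


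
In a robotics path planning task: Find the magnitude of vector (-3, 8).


|u| = sqrt((-3)^2 + 8^2) = sqrt(73) = 8.544

8.544


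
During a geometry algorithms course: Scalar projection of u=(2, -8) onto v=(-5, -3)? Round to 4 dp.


u.v = 14, |v| = sqrt(34) = 5.831
Scalar projection = u.v / |v| = 14 / sqrt(34) = 2.401

2.401


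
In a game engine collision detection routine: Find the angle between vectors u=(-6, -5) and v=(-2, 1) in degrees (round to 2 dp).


u.v = 7, |u| = sqrt(61) = 7.8102, |v| = sqrt(5) = 2.2361
cos(theta) = u.v/(|u||v|) = 7/sqrt(305) = 0.400819
theta = acos(0.400819) = 66.37 degrees

66.37 degrees


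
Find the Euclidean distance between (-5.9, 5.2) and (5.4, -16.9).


dx=11.3, dy=-22.1
d^2 = 11.3^2 + (-22.1)^2 = 616.1
d = sqrt(616.1) = 24.8214

24.8214


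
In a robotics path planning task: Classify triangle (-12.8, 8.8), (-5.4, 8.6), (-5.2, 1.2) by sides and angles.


Side lengths squared: AB^2=54.8, BC^2=54.8, CA^2=115.52
Sorted: [54.8, 54.8, 115.52]
By sides: Isosceles, By angles: Obtuse

Isosceles, Obtuse


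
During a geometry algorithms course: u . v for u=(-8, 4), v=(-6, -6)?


u . v = u_x*v_x + u_y*v_y = (-8)*(-6) + 4*(-6)
= 48 + (-24) = 24

24


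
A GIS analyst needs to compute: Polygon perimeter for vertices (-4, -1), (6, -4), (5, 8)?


Sides: (-4, -1)->(6, -4): sqrt(109) = 10.440307, (6, -4)->(5, 8): sqrt(145) = 12.041595, (5, 8)->(-4, -1): sqrt(162) = 12.727922
Sum = 35.209824
Perimeter = 35.2098

35.2098


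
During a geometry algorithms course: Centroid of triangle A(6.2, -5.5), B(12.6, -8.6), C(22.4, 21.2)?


Centroid = ((x_A+x_B+x_C)/3, (y_A+y_B+y_C)/3)
= ((6.2+12.6+22.4)/3, ((-5.5)+(-8.6)+21.2)/3)
= (13.7333, 2.3667)

(13.7333, 2.3667)


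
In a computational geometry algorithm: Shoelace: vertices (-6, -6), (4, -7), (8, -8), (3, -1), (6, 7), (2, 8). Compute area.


Shoelace sum: ((-6)*(-7) - 4*(-6)) + (4*(-8) - 8*(-7)) + (8*(-1) - 3*(-8)) + (3*7 - 6*(-1)) + (6*8 - 2*7) + (2*(-6) - (-6)*8)
= 203
Area = |203|/2 = 101.5

101.5


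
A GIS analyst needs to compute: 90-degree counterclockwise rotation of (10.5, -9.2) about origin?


90° CCW: (x,y) -> (-y, x)
(10.5,-9.2) -> (9.2, 10.5)

(9.2, 10.5)


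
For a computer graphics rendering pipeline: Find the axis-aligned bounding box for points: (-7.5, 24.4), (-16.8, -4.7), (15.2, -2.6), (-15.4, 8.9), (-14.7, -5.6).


x range: [-16.8, 15.2]
y range: [-5.6, 24.4]
Bounding box: (-16.8,-5.6) to (15.2,24.4)

(-16.8,-5.6) to (15.2,24.4)


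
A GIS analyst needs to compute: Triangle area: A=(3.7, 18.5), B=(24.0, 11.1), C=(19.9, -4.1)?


Area = |x_A(y_B-y_C) + x_B(y_C-y_A) + x_C(y_A-y_B)|/2
= |56.24 + (-542.4) + 147.26|/2
= 338.9/2 = 169.45

169.45


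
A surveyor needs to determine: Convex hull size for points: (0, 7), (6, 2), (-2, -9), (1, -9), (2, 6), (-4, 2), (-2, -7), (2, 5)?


Convex hull vertices (CCW): (-4, 2), (-2, -9), (1, -9), (6, 2), (2, 6), (0, 7)
Count = 6

6


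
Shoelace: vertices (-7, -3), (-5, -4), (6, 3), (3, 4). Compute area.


Shoelace sum: ((-7)*(-4) - (-5)*(-3)) + ((-5)*3 - 6*(-4)) + (6*4 - 3*3) + (3*(-3) - (-7)*4)
= 56
Area = |56|/2 = 28

28


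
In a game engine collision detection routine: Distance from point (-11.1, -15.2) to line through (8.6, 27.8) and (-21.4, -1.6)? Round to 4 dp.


|cross product| = 710.82
|line direction| = sqrt(1764.36) = 42.0043
Distance = 710.82/sqrt(1764.36) = 16.9226

16.9226


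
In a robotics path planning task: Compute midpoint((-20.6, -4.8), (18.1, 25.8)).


M = (((-20.6)+18.1)/2, ((-4.8)+25.8)/2)
= (-1.25, 10.5)

(-1.25, 10.5)


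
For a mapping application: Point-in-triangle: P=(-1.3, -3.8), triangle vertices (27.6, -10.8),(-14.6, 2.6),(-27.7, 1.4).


Cross products: AB x AP = 91.86, BC x BP = 99.8, CA x CP = 34.52
All same sign? yes

Yes, inside


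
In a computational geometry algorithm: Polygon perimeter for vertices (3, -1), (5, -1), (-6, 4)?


Sides: (3, -1)->(5, -1): sqrt(4) = 2, (5, -1)->(-6, 4): sqrt(146) = 12.083046, (-6, 4)->(3, -1): sqrt(106) = 10.29563
Sum = 24.378676
Perimeter = 24.3787

24.3787


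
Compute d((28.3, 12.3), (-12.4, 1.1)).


dx=-40.7, dy=-11.2
d^2 = (-40.7)^2 + (-11.2)^2 = 1781.93
d = sqrt(1781.93) = 42.2129

42.2129


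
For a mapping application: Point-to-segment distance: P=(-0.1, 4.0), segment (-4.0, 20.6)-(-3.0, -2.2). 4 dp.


Project P onto AB: t = 0.7342 (clamped to [0,1])
Closest point on segment: (-3.2658, 3.8611)
Distance: 3.1689

3.1689


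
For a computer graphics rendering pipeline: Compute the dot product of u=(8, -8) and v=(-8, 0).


u . v = u_x*v_x + u_y*v_y = 8*(-8) + (-8)*0
= (-64) + 0 = -64

-64


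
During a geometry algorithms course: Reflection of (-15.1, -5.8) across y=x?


Reflection over y=x: (x,y) -> (y,x)
(-15.1, -5.8) -> (-5.8, -15.1)

(-5.8, -15.1)


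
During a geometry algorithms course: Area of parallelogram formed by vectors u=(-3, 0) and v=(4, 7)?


|u x v| = |(-3)*7 - 0*4|
= |(-21) - 0| = 21

21


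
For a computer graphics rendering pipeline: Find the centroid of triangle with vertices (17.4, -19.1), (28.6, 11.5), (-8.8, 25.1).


Centroid = ((x_A+x_B+x_C)/3, (y_A+y_B+y_C)/3)
= ((17.4+28.6+(-8.8))/3, ((-19.1)+11.5+25.1)/3)
= (12.4, 5.8333)

(12.4, 5.8333)


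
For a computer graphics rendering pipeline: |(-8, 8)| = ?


|u| = sqrt((-8)^2 + 8^2) = sqrt(128) = 11.3137

11.3137


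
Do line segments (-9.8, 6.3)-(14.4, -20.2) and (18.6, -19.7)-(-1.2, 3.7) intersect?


Cross products: d1=149.76, d2=108.18, d3=123.4, d4=164.98
d1*d2 < 0 and d3*d4 < 0? no

No, they don't intersect


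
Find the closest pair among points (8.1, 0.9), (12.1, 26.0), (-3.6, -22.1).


d(P0,P1) = 25.4167, d(P0,P2) = 25.8048, d(P1,P2) = 50.5974
Closest: P0 and P1

Closest pair: (8.1, 0.9) and (12.1, 26.0), distance = 25.4167


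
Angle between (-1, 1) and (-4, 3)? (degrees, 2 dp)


u.v = 7, |u| = sqrt(2) = 1.4142, |v| = sqrt(25) = 5
cos(theta) = u.v/(|u||v|) = 7/sqrt(50) = 0.989949
theta = acos(0.989949) = 8.13 degrees

8.13 degrees


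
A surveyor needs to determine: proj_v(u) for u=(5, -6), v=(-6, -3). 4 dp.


u.v = -12, |v| = sqrt(45) = 6.7082
Scalar projection = u.v / |v| = -12 / sqrt(45) = -1.7889

-1.7889


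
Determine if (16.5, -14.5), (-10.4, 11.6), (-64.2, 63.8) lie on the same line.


Cross product: ((-10.4)-16.5)*(63.8-(-14.5)) - (11.6-(-14.5))*((-64.2)-16.5)
= 0

Yes, collinear


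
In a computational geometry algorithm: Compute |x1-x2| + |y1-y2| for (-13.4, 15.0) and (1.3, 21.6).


|(-13.4)-1.3| + |15-21.6| = 14.7 + 6.6 = 21.3

21.3


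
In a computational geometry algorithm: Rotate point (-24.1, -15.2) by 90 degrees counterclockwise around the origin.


90° CCW: (x,y) -> (-y, x)
(-24.1,-15.2) -> (15.2, -24.1)

(15.2, -24.1)


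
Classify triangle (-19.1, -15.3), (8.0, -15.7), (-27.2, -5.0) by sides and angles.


Side lengths squared: AB^2=734.57, BC^2=1353.53, CA^2=171.7
Sorted: [171.7, 734.57, 1353.53]
By sides: Scalene, By angles: Obtuse

Scalene, Obtuse


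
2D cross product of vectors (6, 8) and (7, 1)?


u x v = u_x*v_y - u_y*v_x = 6*1 - 8*7
= 6 - 56 = -50

-50


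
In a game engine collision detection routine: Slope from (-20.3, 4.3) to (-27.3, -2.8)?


slope = (y2-y1)/(x2-x1) = ((-2.8)-4.3)/((-27.3)-(-20.3)) = (-7.1)/(-7) = 1.0143

1.0143


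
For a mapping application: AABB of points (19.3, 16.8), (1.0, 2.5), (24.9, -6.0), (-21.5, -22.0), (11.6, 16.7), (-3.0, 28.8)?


x range: [-21.5, 24.9]
y range: [-22, 28.8]
Bounding box: (-21.5,-22) to (24.9,28.8)

(-21.5,-22) to (24.9,28.8)


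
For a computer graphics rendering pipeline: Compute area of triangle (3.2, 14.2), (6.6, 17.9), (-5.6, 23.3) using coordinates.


Area = |x_A(y_B-y_C) + x_B(y_C-y_A) + x_C(y_A-y_B)|/2
= |(-17.28) + 60.06 + 20.72|/2
= 63.5/2 = 31.75

31.75


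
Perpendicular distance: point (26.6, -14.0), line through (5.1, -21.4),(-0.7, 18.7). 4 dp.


|cross product| = 905.07
|line direction| = sqrt(1641.65) = 40.5173
Distance = 905.07/sqrt(1641.65) = 22.3379

22.3379


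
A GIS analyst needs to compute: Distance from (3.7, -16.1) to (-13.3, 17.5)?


dx=-17, dy=33.6
d^2 = (-17)^2 + 33.6^2 = 1417.96
d = sqrt(1417.96) = 37.6558

37.6558


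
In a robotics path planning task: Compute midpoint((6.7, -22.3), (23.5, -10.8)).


M = ((6.7+23.5)/2, ((-22.3)+(-10.8))/2)
= (15.1, -16.55)

(15.1, -16.55)


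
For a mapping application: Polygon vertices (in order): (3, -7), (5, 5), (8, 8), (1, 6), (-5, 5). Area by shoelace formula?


Shoelace sum: (3*5 - 5*(-7)) + (5*8 - 8*5) + (8*6 - 1*8) + (1*5 - (-5)*6) + ((-5)*(-7) - 3*5)
= 145
Area = |145|/2 = 72.5

72.5


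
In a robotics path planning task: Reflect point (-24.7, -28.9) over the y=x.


Reflection over y=x: (x,y) -> (y,x)
(-24.7, -28.9) -> (-28.9, -24.7)

(-28.9, -24.7)


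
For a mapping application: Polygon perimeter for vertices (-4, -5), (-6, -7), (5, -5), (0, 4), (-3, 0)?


Sides: (-4, -5)->(-6, -7): sqrt(8) = 2.828427, (-6, -7)->(5, -5): sqrt(125) = 11.18034, (5, -5)->(0, 4): sqrt(106) = 10.29563, (0, 4)->(-3, 0): sqrt(25) = 5, (-3, 0)->(-4, -5): sqrt(26) = 5.09902
Sum = 34.403417
Perimeter = 34.4034

34.4034


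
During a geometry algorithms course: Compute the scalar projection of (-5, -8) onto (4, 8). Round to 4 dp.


u.v = -84, |v| = sqrt(80) = 8.9443
Scalar projection = u.v / |v| = -84 / sqrt(80) = -9.3915

-9.3915


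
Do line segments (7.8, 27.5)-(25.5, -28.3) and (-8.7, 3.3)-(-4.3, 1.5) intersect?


Cross products: d1=136.18, d2=-77.48, d3=-1349.04, d4=-1135.38
d1*d2 < 0 and d3*d4 < 0? no

No, they don't intersect


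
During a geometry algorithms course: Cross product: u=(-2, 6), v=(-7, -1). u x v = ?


u x v = u_x*v_y - u_y*v_x = (-2)*(-1) - 6*(-7)
= 2 - (-42) = 44

44


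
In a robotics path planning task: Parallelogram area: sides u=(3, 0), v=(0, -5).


|u x v| = |3*(-5) - 0*0|
= |(-15) - 0| = 15

15


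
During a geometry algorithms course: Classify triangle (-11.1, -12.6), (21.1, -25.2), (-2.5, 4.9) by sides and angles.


Side lengths squared: AB^2=1195.6, BC^2=1462.97, CA^2=380.21
Sorted: [380.21, 1195.6, 1462.97]
By sides: Scalene, By angles: Acute

Scalene, Acute


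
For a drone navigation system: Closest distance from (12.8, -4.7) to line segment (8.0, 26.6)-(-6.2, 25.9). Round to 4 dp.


Project P onto AB: t = 0 (clamped to [0,1])
Closest point on segment: (8, 26.6)
Distance: 31.6659

31.6659


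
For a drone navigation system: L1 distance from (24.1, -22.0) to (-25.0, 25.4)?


|24.1-(-25)| + |(-22)-25.4| = 49.1 + 47.4 = 96.5

96.5


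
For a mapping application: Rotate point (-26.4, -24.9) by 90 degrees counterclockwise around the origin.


90° CCW: (x,y) -> (-y, x)
(-26.4,-24.9) -> (24.9, -26.4)

(24.9, -26.4)


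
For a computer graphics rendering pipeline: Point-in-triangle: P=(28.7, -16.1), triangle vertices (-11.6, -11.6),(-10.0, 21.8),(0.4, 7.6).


Cross products: AB x AP = -1353.22, BC x BP = 155.38, CA x CP = 827.76
All same sign? no

No, outside


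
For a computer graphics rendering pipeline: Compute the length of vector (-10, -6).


|u| = sqrt((-10)^2 + (-6)^2) = sqrt(136) = 11.6619

11.6619


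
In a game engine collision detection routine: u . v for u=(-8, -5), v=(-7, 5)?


u . v = u_x*v_x + u_y*v_y = (-8)*(-7) + (-5)*5
= 56 + (-25) = 31

31


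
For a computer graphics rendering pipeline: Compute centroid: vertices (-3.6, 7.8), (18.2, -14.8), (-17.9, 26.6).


Centroid = ((x_A+x_B+x_C)/3, (y_A+y_B+y_C)/3)
= (((-3.6)+18.2+(-17.9))/3, (7.8+(-14.8)+26.6)/3)
= (-1.1, 6.5333)

(-1.1, 6.5333)


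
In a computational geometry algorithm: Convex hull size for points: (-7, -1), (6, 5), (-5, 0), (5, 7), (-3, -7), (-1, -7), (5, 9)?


Convex hull vertices (CCW): (-7, -1), (-3, -7), (-1, -7), (6, 5), (5, 9)
Count = 5

5


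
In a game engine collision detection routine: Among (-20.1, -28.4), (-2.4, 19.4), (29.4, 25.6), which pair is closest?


d(P0,P1) = 50.9719, d(P0,P2) = 73.2547, d(P1,P2) = 32.3988
Closest: P1 and P2

Closest pair: (-2.4, 19.4) and (29.4, 25.6), distance = 32.3988


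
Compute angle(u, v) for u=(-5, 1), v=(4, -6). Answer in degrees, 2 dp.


u.v = -26, |u| = sqrt(26) = 5.099, |v| = sqrt(52) = 7.2111
cos(theta) = u.v/(|u||v|) = -26/sqrt(1352) = -0.707107
theta = acos(-0.707107) = 135 degrees

135 degrees


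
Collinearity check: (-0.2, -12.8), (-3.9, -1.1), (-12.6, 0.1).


Cross product: ((-3.9)-(-0.2))*(0.1-(-12.8)) - ((-1.1)-(-12.8))*((-12.6)-(-0.2))
= 97.35

No, not collinear


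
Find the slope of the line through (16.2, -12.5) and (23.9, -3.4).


slope = (y2-y1)/(x2-x1) = ((-3.4)-(-12.5))/(23.9-16.2) = 9.1/7.7 = 1.1818

1.1818


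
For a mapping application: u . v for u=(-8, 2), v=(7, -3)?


u . v = u_x*v_x + u_y*v_y = (-8)*7 + 2*(-3)
= (-56) + (-6) = -62

-62


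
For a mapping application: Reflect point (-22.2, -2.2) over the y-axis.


Reflection over y-axis: (x,y) -> (-x,y)
(-22.2, -2.2) -> (22.2, -2.2)

(22.2, -2.2)
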